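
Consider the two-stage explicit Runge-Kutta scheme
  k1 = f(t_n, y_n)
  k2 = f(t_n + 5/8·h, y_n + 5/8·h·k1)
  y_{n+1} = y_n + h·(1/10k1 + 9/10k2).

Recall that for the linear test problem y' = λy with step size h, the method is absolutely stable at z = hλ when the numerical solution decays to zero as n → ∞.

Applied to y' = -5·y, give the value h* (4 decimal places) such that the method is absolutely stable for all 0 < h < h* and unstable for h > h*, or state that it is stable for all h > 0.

With y'=λy (z=hλ):
  k1=λy_n ⇒ h·k1=z·y_n;  k2=λ(1+5/8z)y_n ⇒ h·k2=z(1+5/8z)y_n
  y_{n+1}/y_n = 1 + 1/10z + 9/10z(1+5/8z) = 1 + z + 9/16z²
  so R(z) = 1 + z + 9/16z².

Solve |R(x)|<1 on ℝ⁻.
x=-0.64: |R|=0.5904
R=1: x+9/16x²=0 ⇒ x=−16/9=-1.7778; min R=1−1/(4·9/16)=0.5556>−1
Confirm numerically:
  x=-1.320: |R|=0.66010 <1
  x=-1.012: |R|=0.56408 <1
  x=-0.996: |R|=0.56201 <1
  x=-2.073: |R|=1.34425 >1
  x=-1.913: |R|=1.14551 >1
Interval (-1.7778, 0).

(-1.7778,0); λ=-5 ⇒ h* = (16/9)/5 = 0.3556.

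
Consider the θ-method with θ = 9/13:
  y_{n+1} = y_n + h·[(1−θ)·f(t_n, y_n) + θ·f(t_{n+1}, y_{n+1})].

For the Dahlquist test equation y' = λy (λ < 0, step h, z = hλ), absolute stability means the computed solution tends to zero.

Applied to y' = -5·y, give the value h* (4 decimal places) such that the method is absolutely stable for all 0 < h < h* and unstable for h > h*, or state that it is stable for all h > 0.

With y'=λy (z=hλ):
  y_{n+1} = y_n + z·[4/13·y_n + 9/13·y_{n+1}] ⇒ (1 − 9/13z)y_{n+1} = (1 + 4/13z)y_n
  R(z) = (1 + 4/13z)/(1 − 9/13z).

Solve |R(x)|<1 on ℝ⁻.
x=-1.27: |R|=0.3242
x=-2: |R|=0.1613
x=-10: |R|=0.2621
x=-100: |R|=0.4239
θ=9/13≥1/2 ⇒ |1+4/13x|<|1−9/13x| ∀x<0 ⇒ unbounded interval.

(−∞, 0) — no finite endpoint. Any h>0 works for λ=-5.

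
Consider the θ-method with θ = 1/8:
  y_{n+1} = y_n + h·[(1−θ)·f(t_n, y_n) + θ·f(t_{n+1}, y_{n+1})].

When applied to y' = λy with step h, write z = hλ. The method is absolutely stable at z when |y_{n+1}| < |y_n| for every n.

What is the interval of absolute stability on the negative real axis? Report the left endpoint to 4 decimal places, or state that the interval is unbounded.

With y'=λy (z=hλ):
  y_{n+1} = y_n + z·[7/8·y_n + 1/8·y_{n+1}] ⇒ (1 − 1/8z)y_{n+1} = (1 + 7/8z)y_n
  so R(z) = (1 + 7/8z)/(1 − 1/8z).

Need |R(x)|<1, x<0.
x=-0.95: |R|=0.1508
R=−1: 1+7/8x = −1+1/8x ⇒ -3/4x=2 ⇒ x=2/(-3/4)=-2.6667
Confirm numerically:
  x=-2.528: |R|=0.92097 <1
  x=-1.790: |R|=0.46272 <1
  x=-1.166: |R|=0.01767 <1
  x=-2.885: |R|=1.12035 >1
  x=-2.754: |R|=1.04873 >1
Interval (-2.6667, 0).

z∈(-2.6667,0).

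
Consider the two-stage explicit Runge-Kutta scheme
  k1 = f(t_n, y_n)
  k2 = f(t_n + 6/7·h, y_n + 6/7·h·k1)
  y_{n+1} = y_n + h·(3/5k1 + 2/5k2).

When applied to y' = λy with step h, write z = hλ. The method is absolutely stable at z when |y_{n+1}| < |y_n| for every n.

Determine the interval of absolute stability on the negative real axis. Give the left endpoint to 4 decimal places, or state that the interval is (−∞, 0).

(-2.9167, 0).

With y'=λy (z=hλ):
  k1=λy_n ⇒ h·k1=z·y_n;  k2=λ(1+6/7z)y_n ⇒ h·k2=z(1+6/7z)y_n
  y_{n+1}/y_n = 1 + 3/5z + 2/5z(1+6/7z) = 1 + z + 12/35z²
  R(z) = 1 + z + 12/35z².

Boundary: |R(x)|=1, x<0.
x=-1.26: |R|=0.2843
R=1: x+12/35x²=0 ⇒ x=−35/12=-2.9167; min R=1−1/(4·12/35)=0.2708>−1
Confirm numerically:
  x=-2.805: |R|=0.89261 <1
  x=-2.449: |R|=0.60732 <1
  x=-2.142: |R|=0.43108 <1
  x=-1.867: |R|=0.32809 <1
  x=-3.106: |R|=1.20162 >1
  x=-3.022: |R|=1.10914 >1
Interval (-2.9167, 0).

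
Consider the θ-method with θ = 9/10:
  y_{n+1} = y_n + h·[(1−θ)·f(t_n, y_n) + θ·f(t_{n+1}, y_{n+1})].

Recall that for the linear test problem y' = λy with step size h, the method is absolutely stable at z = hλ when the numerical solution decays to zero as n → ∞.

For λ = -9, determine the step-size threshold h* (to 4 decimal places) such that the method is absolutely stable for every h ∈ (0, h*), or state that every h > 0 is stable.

(−∞, 0) — no finite endpoint. Any h>0 works for λ=-9.

On y'=λy, z=hλ:
  y_{n+1} = y_n + z·[1/10·y_n + 9/10·y_{n+1}] ⇒ (1 − 9/10z)y_{n+1} = (1 + 1/10z)y_n
  so R(z) = (1 + 1/10z)/(1 − 9/10z).

Solve |R(x)|<1 on ℝ⁻.
x=-1.33: |R|=0.3946
x=-2: |R|=0.2857
x=-10: |R|=0.0000
x=-100: |R|=0.0989
θ=9/10≥1/2 ⇒ |1+1/10x|<|1−9/10x| ∀x<0 ⇒ unbounded interval.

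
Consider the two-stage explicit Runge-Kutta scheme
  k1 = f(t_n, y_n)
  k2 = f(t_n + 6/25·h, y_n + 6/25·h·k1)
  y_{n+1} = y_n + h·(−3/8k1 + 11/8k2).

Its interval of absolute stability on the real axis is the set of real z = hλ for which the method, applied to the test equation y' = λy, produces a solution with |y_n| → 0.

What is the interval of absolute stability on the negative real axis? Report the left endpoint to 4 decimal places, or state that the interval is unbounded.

(-3.0303, 0).

Test eqn y'=λy, z=hλ:
  k1=λy_n ⇒ h·k1=z·y_n;  k2=λ(1+6/25z)y_n ⇒ h·k2=z(1+6/25z)y_n
  y_{n+1}/y_n = 1 − 3/8z + 11/8z(1+6/25z) = 1 + z + 33/100z²
  so R(z) = 1 + z + 33/100z².

Need |R(x)|<1, x<0.
x=-1.59: |R|=0.2443
R=1: x+33/100x²=0 ⇒ x=−100/33=-3.0303; min R=1−1/(4·33/100)=0.2424>−1
Confirm numerically:
  x=-2.717: |R|=0.71909 <1
  x=-2.103: |R|=0.35646 <1
  x=-2.076: |R|=0.34623 <1
  x=-3.486: |R|=1.52422 >1
  x=-3.471: |R|=1.50479 >1
  x=-3.062: |R|=1.03203 >1
So |R|<1 on (-3.0303, 0).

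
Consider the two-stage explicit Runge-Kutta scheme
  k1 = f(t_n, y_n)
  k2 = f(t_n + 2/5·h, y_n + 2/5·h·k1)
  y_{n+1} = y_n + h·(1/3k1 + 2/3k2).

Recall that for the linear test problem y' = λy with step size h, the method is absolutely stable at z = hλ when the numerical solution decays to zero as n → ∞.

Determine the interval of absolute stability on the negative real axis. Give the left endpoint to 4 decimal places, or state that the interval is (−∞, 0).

Set f=λy, z=hλ:
  k1=λy_n ⇒ h·k1=z·y_n;  k2=λ(1+2/5z)y_n ⇒ h·k2=z(1+2/5z)y_n
  y_{n+1}/y_n = 1 + 1/3z + 2/3z(1+2/5z) = 1 + z + 4/15z²
  R(z) = 1 + z + 4/15z².

Boundary: |R(x)|=1, x<0.
x=-0.97: |R|=0.2809
R=1: x+4/15x²=0 ⇒ x=−15/4=-3.7500; min R=1−1/(4·4/15)=0.0625>−1
Confirm numerically:
  x=-3.498: |R|=0.76493 <1
  x=-3.325: |R|=0.62317 <1
  x=-2.184: |R|=0.08796 <1
  x=-1.896: |R|=0.06262 <1
  x=-4.300: |R|=1.63067 >1
  x=-3.952: |R|=1.21288 >1
Stable set (-3.7500, 0).

z∈(-3.7500,0).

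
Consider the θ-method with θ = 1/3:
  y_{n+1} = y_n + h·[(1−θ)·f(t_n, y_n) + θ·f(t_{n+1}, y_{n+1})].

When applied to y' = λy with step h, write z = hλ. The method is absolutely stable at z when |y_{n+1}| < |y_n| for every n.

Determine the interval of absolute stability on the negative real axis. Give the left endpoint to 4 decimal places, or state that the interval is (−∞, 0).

Set f=λy, z=hλ:
  y_{n+1} = y_n + z·[2/3·y_n + 1/3·y_{n+1}] ⇒ (1 − 1/3z)y_{n+1} = (1 + 2/3z)y_n
  so R(z) = (1 + 2/3z)/(1 − 1/3z).

Boundary: |R(x)|=1, x<0.
x=-1.4: |R|=0.0455
R=−1: 1+2/3x = −1+1/3x ⇒ -1/3x=2 ⇒ x=2/(-1/3)=-6.0000
Confirm numerically:
  x=-4.998: |R|=0.87472 <1
  x=-3.528: |R|=0.62132 <1
  x=-3.025: |R|=0.50622 <1
  x=-2.739: |R|=0.43178 <1
  x=-6.598: |R|=1.06230 >1
  x=-6.211: |R|=1.02291 >1
Stable set (-6.0000, 0).

z∈(-6.0000,0).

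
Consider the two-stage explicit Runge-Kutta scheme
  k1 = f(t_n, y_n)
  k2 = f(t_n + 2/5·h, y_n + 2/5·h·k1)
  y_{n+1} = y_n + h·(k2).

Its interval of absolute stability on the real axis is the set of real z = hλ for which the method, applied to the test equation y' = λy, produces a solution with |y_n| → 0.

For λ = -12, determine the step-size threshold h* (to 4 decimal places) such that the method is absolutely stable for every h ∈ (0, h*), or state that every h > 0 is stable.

Set f=λy, z=hλ:
  k1=λy_n ⇒ h·k1=z·y_n;  k2=λ(1+2/5z)y_n ⇒ h·k2=z(1+2/5z)y_n
  y_{n+1}/y_n = 1 + z(1+2/5z) = 1 + z + 2/5z²
  so R(z) = 1 + z + 2/5z².

Need |R(x)|<1, x<0.
x=-0.83: |R|=0.4456
R=1: x+2/5x²=0 ⇒ x=−5/2=-2.5000; min R=1−1/(4·2/5)=0.3750>−1
Confirm numerically:
  x=-2.300: |R|=0.81600 <1
  x=-1.687: |R|=0.45139 <1
  x=-1.522: |R|=0.40459 <1
  x=-3.008: |R|=1.61123 >1
  x=-2.956: |R|=1.53917 >1
  x=-2.538: |R|=1.03858 >1
So |R|<1 on (-2.5000, 0).

(-2.5000,0); λ=-12 ⇒ h* = (5/2)/12 = 0.2083.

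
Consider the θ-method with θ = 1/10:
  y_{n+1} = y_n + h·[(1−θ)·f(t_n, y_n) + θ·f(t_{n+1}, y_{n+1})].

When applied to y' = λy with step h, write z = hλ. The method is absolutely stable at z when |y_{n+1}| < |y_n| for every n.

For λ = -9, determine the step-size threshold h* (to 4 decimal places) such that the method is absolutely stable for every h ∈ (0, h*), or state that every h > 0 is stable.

With y'=λy (z=hλ):
  y_{n+1} = y_n + z·[9/10·y_n + 1/10·y_{n+1}] ⇒ (1 − 1/10z)y_{n+1} = (1 + 9/10z)y_n
  ⇒ R(z) = (1 + 9/10z)/(1 − 1/10z).

Solve |R(x)|<1 on ℝ⁻.
x=-1.62: |R|=0.3941
R=−1: 1+9/10x = −1+1/10x ⇒ -4/5x=2 ⇒ x=2/(-4/5)=-2.5000
Confirm numerically:
  x=-2.198: |R|=0.80193 <1
  x=-1.716: |R|=0.46466 <1
  x=-1.256: |R|=0.11585 <1
  x=-2.975: |R|=1.29287 >1
  x=-2.777: |R|=1.17344 >1
Interval (-2.5000, 0).

(-2.5000,0); λ=-9 ⇒ h* = (5/2)/9 = 0.2778.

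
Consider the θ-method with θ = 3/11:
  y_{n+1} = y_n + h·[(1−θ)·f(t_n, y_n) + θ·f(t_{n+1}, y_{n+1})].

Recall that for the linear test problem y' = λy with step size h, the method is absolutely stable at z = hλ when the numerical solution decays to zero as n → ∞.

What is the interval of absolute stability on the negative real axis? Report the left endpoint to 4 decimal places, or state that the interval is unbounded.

z∈(-4.4000,0).

Set f=λy, z=hλ:
  y_{n+1} = y_n + z·[8/11·y_n + 3/11·y_{n+1}] ⇒ (1 − 3/11z)y_{n+1} = (1 + 8/11z)y_n
  ⇒ R(z) = (1 + 8/11z)/(1 − 3/11z).

Need |R(x)|<1, x<0.
x=-0.69: |R|=0.4193
R=−1: 1+8/11x = −1+3/11x ⇒ -5/11x=2 ⇒ x=2/(-5/11)=-4.4000
Confirm numerically:
  x=-3.867: |R|=0.88208 <1
  x=-3.318: |R|=0.74182 <1
  x=-3.111: |R|=0.68303 <1
  x=-4.975: |R|=1.11090 >1
  x=-4.880: |R|=1.09360 >1
  x=-4.743: |R|=1.06798 >1
Interval (-4.4000, 0).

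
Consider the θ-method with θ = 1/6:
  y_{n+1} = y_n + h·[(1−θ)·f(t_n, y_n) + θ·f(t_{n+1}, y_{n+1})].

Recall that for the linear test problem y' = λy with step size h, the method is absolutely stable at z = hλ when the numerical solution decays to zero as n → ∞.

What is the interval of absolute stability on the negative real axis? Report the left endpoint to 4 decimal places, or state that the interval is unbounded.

Test eqn y'=λy, z=hλ:
  y_{n+1} = y_n + z·[5/6·y_n + 1/6·y_{n+1}] ⇒ (1 − 1/6z)y_{n+1} = (1 + 5/6z)y_n
  so R(z) = (1 + 5/6z)/(1 − 1/6z).

Solve |R(x)|<1 on ℝ⁻.
x=-0.71: |R|=0.3651
R=−1: 1+5/6x = −1+1/6x ⇒ -2/3x=2 ⇒ x=2/(-2/3)=-3.0000
Confirm numerically:
  x=-2.729: |R|=0.87582 <1
  x=-2.546: |R|=0.78750 <1
  x=-1.817: |R|=0.39465 <1
  x=-3.571: |R|=1.23864 >1
  x=-3.103: |R|=1.04526 >1
  x=-3.039: |R|=1.01726 >1
Interval (-3.0000, 0).

(-3.0000, 0).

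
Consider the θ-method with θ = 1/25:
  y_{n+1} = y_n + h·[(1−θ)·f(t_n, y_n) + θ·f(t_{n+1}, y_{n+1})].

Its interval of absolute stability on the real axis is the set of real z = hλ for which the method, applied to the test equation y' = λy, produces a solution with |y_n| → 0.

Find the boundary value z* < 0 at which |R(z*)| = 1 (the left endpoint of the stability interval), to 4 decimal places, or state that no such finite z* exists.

left endpoint -2.1739.

On y'=λy, z=hλ:
  y_{n+1} = y_n + z·[24/25·y_n + 1/25·y_{n+1}] ⇒ (1 − 1/25z)y_{n+1} = (1 + 24/25z)y_n
  R(z) = (1 + 24/25z)/(1 − 1/25z).

Boundary: |R(x)|=1, x<0.
x=-0.68: |R|=0.3380
R=−1: 1+24/25x = −1+1/25x ⇒ -23/25x=2 ⇒ x=2/(-23/25)=-2.1739
Confirm numerically:
  x=-1.995: |R|=0.84756 <1
  x=-1.858: |R|=0.72947 <1
  x=-1.791: |R|=0.67127 <1
  x=-2.570: |R|=1.33043 >1
  x=-2.464: |R|=1.24294 >1
  x=-2.231: |R|=1.04822 >1
So |R|<1 on (-2.1739, 0).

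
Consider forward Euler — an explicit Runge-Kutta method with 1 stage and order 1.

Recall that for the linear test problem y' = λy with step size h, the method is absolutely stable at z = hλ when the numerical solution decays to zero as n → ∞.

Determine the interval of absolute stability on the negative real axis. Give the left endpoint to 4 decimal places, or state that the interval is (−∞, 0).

With y'=λy (z=hλ):
  order 1, 1-stage ⇒ R(z)=1+z
  (e.g. R(-1.51)=-0.51000, |R|=0.51000)

Boundary: |R(x)|=1, x<0.
x=-1.51: |R|=0.5100
|R(-2.22)|=1.2200 |R(-2.12)|=1.1200 |R(-1.61)|=0.6100
Bisect:
  x_lo=-2.3625 |R|=1.3625  x_hi=-0.0886 |R|=0.9114
  mid=-1.22553 |R|=0.22553 →hi
  mid=-1.79401 |R|=0.79401 →hi
  mid=-2.07825 |R|=1.07825 →lo
  mid=-1.93613 |R|=0.93613 →hi
  mid=-2.00719 |R|=1.00719 →lo
  mid=-1.97166 |R|=0.97166 →hi
  mid=-1.98943 |R|=0.98943 →hi
  mid=-1.99831 |R|=0.99831 →hi
  ...
  [-2.00011,-1.99998] ⇒ x*=-2.0000
So |R|<1 on (-2.0000, 0).

z∈(-2.0000,0).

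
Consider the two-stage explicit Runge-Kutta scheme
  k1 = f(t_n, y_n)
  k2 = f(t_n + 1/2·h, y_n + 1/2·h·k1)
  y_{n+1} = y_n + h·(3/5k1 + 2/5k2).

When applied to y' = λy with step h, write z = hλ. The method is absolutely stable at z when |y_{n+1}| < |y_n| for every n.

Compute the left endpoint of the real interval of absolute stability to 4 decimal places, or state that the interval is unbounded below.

With y'=λy (z=hλ):
  k1=λy_n ⇒ h·k1=z·y_n;  k2=λ(1+1/2z)y_n ⇒ h·k2=z(1+1/2z)y_n
  y_{n+1}/y_n = 1 + 3/5z + 2/5z(1+1/2z) = 1 + z + 1/5z²
  ⇒ R(z) = 1 + z + 1/5z².

Solve |R(x)|<1 on ℝ⁻.
x=-1.49: |R|=0.0460
R=1: x+1/5x²=0 ⇒ x=−5=-5.0000; min R=1−1/(4·1/5)=-0.2500>−1
Confirm numerically:
  x=-4.497: |R|=0.54760 <1
  x=-3.611: |R|=0.00314 <1
  x=-3.326: |R|=0.11354 <1
  x=-2.479: |R|=0.24991 <1
  x=-5.126: |R|=1.12918 >1
  x=-5.044: |R|=1.04439 >1
Stable set (-5.0000, 0).

left endpoint -5.0000.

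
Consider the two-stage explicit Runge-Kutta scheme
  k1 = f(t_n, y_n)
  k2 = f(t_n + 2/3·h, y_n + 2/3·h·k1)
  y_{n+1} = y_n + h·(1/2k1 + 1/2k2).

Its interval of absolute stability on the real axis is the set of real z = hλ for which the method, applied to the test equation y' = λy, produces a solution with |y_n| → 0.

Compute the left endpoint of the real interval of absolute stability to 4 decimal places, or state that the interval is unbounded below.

left endpoint -3.0000.

With y'=λy (z=hλ):
  k1=λy_n ⇒ h·k1=z·y_n;  k2=λ(1+2/3z)y_n ⇒ h·k2=z(1+2/3z)y_n
  y_{n+1}/y_n = 1 + 1/2z + 1/2z(1+2/3z) = 1 + z + 1/3z²
  so R(z) = 1 + z + 1/3z².

Solve |R(x)|<1 on ℝ⁻.
x=-0.55: |R|=0.5508
R=1: x+1/3x²=0 ⇒ x=−3=-3.0000; min R=1−1/(4·1/3)=0.2500>−1
Confirm numerically:
  x=-2.757: |R|=0.77668 <1
  x=-2.355: |R|=0.49367 <1
  x=-1.908: |R|=0.30549 <1
  x=-1.766: |R|=0.27359 <1
  x=-3.316: |R|=1.34929 >1
  x=-3.165: |R|=1.17407 >1
  x=-3.066: |R|=1.06745 >1
Interval (-3.0000, 0).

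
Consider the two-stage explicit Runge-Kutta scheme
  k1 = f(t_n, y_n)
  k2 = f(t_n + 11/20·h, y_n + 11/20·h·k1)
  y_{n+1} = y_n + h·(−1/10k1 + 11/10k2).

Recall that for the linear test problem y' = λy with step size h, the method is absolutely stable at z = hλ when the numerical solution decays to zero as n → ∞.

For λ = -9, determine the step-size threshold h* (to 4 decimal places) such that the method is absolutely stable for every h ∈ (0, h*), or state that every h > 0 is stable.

(-1.6529,0); λ=-9 ⇒ h* = (200/121)/9 = 0.1837.

Test eqn y'=λy, z=hλ:
  k1=λy_n ⇒ h·k1=z·y_n;  k2=λ(1+11/20z)y_n ⇒ h·k2=z(1+11/20z)y_n
  y_{n+1}/y_n = 1 − 1/10z + 11/10z(1+11/20z) = 1 + z + 121/200z²
  Hence R(z) = 1 + z + 121/200z².

Find x<0 with |R(x)|<1.
x=-1.57: |R|=0.9213
R=1: x+121/200x²=0 ⇒ x=−200/121=-1.6529; min R=1−1/(4·121/200)=0.5868>−1
Confirm numerically:
  x=-1.420: |R|=0.79992 <1
  x=-1.147: |R|=0.64894 <1
  x=-0.953: |R|=0.59647 <1
  x=-2.204: |R|=1.73486 >1
  x=-2.157: |R|=1.65785 >1
  x=-1.738: |R|=1.08949 >1
Stable set (-1.6529, 0).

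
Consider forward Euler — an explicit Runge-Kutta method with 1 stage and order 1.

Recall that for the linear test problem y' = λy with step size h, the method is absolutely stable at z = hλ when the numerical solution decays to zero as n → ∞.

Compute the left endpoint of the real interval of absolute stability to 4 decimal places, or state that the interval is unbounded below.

With y'=λy (z=hλ):
  order 1, 1-stage ⇒ R(z)=1+z
  (e.g. R(-1.23)=-0.23000, |R|=0.23000)

Find x<0 with |R(x)|<1.
x=-1.23: |R|=0.2300
|R(-2.13)|=1.1300 |R(-2.04)|=1.0400 |R(-1.52)|=0.5200
Bisect:
  x_lo=-2.3966 |R|=1.3966  x_hi=-0.1443 |R|=0.8557
  mid=-1.27048 |R|=0.27048 →hi
  mid=-1.83356 |R|=0.83356 →hi
  mid=-2.11510 |R|=1.11510 →lo
  mid=-1.97433 |R|=0.97433 →hi
  mid=-2.04472 |R|=1.04472 →lo
  mid=-2.00952 |R|=1.00952 →lo
  mid=-1.99193 |R|=0.99193 →hi
  mid=-2.00073 |R|=1.00073 →lo
  ...
  [-2.00004,-1.99990] ⇒ x*=-2.0000
So |R|<1 on (-2.0000, 0).

z* = -2.0000.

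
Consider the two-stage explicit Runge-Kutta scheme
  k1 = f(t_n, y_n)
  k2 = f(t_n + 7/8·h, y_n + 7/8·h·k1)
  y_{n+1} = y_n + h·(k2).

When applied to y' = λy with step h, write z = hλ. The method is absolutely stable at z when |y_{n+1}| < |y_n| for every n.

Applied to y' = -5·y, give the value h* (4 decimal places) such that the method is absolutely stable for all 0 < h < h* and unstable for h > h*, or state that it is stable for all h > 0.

(-1.1429,0); λ=-5 ⇒ h* = (8/7)/5 = 0.2286.

On y'=λy, z=hλ:
  k1=λy_n ⇒ h·k1=z·y_n;  k2=λ(1+7/8z)y_n ⇒ h·k2=z(1+7/8z)y_n
  y_{n+1}/y_n = 1 + z(1+7/8z) = 1 + z + 7/8z²
  R(z) = 1 + z + 7/8z².

Solve |R(x)|<1 on ℝ⁻.
x=-1.25: |R|=1.1172
R=1: x+7/8x²=0 ⇒ x=−8/7=-1.1429; min R=1−1/(4·7/8)=0.7143>−1
Confirm numerically:
  x=-0.763: |R|=0.74640 <1
  x=-0.748: |R|=0.74157 <1
  x=-0.572: |R|=0.71429 <1
  x=-1.736: |R|=1.90098 >1
  x=-1.250: |R|=1.11719 >1
Stable set (-1.1429, 0).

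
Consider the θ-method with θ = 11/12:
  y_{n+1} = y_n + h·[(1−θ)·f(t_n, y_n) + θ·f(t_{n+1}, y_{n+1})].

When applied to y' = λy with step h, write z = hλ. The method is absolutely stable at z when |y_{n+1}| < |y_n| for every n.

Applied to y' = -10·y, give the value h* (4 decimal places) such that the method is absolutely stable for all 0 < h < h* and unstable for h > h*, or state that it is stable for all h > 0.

Set f=λy, z=hλ:
  y_{n+1} = y_n + z·[1/12·y_n + 11/12·y_{n+1}] ⇒ (1 − 11/12z)y_{n+1} = (1 + 1/12z)y_n
  ⇒ R(z) = (1 + 1/12z)/(1 − 11/12z).

Solve |R(x)|<1 on ℝ⁻.
x=-1.3: |R|=0.4068
x=-2: |R|=0.2941
x=-10: |R|=0.0164
x=-100: |R|=0.0791
θ=11/12≥1/2 ⇒ |1+1/12x|<|1−11/12x| ∀x<0 ⇒ unbounded interval.

(−∞, 0) — no finite endpoint. Any h>0 works for λ=-10.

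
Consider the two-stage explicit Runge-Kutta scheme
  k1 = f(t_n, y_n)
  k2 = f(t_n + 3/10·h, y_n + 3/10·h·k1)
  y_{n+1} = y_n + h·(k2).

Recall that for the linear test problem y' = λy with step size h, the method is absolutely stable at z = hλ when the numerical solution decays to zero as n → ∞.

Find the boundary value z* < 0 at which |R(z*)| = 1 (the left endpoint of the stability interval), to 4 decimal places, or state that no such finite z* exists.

left endpoint -3.3333.

With y'=λy (z=hλ):
  k1=λy_n ⇒ h·k1=z·y_n;  k2=λ(1+3/10z)y_n ⇒ h·k2=z(1+3/10z)y_n
  y_{n+1}/y_n = 1 + z(1+3/10z) = 1 + z + 3/10z²
  Hence R(z) = 1 + z + 3/10z².

Boundary: |R(x)|=1, x<0.
x=-0.95: |R|=0.3207
R=1: x+3/10x²=0 ⇒ x=−10/3=-3.3333; min R=1−1/(4·3/10)=0.1667>−1
Confirm numerically:
  x=-3.210: |R|=0.88123 <1
  x=-3.186: |R|=0.85918 <1
  x=-2.621: |R|=0.43989 <1
  x=-1.797: |R|=0.17176 <1
  x=-3.849: |R|=1.59544 >1
  x=-3.727: |R|=1.44016 >1
Interval (-3.3333, 0).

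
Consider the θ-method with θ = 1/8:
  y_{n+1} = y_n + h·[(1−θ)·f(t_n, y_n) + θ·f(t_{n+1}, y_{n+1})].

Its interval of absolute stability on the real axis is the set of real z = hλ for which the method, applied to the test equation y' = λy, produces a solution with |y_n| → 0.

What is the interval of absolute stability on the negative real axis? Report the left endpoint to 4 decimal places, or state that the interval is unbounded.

Test eqn y'=λy, z=hλ:
  y_{n+1} = y_n + z·[7/8·y_n + 1/8·y_{n+1}] ⇒ (1 − 1/8z)y_{n+1} = (1 + 7/8z)y_n
  Hence R(z) = (1 + 7/8z)/(1 − 1/8z).

Need |R(x)|<1, x<0.
x=-1.23: |R|=0.0661
R=−1: 1+7/8x = −1+1/8x ⇒ -3/4x=2 ⇒ x=2/(-3/4)=-2.6667
Confirm numerically:
  x=-2.504: |R|=0.90708 <1
  x=-2.129: |R|=0.68151 <1
  x=-1.876: |R|=0.51964 <1
  x=-1.529: |R|=0.28366 <1
  x=-2.933: |R|=1.14616 >1
  x=-2.898: |R|=1.12736 >1
  x=-2.850: |R|=1.10138 >1
Interval (-2.6667, 0).

z∈(-2.6667,0).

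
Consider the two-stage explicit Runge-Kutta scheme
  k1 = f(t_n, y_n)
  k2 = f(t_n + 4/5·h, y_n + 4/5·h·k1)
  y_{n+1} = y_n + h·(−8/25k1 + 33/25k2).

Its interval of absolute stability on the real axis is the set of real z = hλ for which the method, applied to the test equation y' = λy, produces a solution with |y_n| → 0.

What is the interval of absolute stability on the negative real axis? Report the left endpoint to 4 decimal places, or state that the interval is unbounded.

Set f=λy, z=hλ:
  k1=λy_n ⇒ h·k1=z·y_n;  k2=λ(1+4/5z)y_n ⇒ h·k2=z(1+4/5z)y_n
  y_{n+1}/y_n = 1 − 8/25z + 33/25z(1+4/5z) = 1 + z + 132/125z²
  R(z) = 1 + z + 132/125z².

Need |R(x)|<1, x<0.
x=-0.41: |R|=0.7675
R=1: x+132/125x²=0 ⇒ x=−125/132=-0.9470; min R=1−1/(4·132/125)=0.7633>−1
Confirm numerically:
  x=-0.693: |R|=0.81414 <1
  x=-0.599: |R|=0.77989 <1
  x=-0.446: |R|=0.76406 <1
  x=-0.380: |R|=0.77249 <1
  x=-1.441: |R|=1.75176 >1
  x=-1.356: |R|=1.58571 >1
  x=-1.216: |R|=1.34546 >1
Stable set (-0.9470, 0).

(-0.9470, 0).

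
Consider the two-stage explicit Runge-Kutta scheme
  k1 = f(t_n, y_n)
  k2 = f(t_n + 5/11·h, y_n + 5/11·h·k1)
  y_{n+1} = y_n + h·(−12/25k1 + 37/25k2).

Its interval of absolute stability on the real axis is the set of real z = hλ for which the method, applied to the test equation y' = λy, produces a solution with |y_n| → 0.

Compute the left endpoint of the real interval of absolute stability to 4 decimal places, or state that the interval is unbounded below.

left endpoint -1.4865.

Test eqn y'=λy, z=hλ:
  k1=λy_n ⇒ h·k1=z·y_n;  k2=λ(1+5/11z)y_n ⇒ h·k2=z(1+5/11z)y_n
  y_{n+1}/y_n = 1 − 12/25z + 37/25z(1+5/11z) = 1 + z + 37/55z²
  R(z) = 1 + z + 37/55z².

Solve |R(x)|<1 on ℝ⁻.
x=-0.52: |R|=0.6619
R=1: x+37/55x²=0 ⇒ x=−55/37=-1.4865; min R=1−1/(4·37/55)=0.6284>−1
Confirm numerically:
  x=-1.246: |R|=0.79842 <1
  x=-1.084: |R|=0.70649 <1
  x=-0.875: |R|=0.64006 <1
  x=-1.901: |R|=1.53010 >1
  x=-1.822: |R|=1.41124 >1
Interval (-1.4865, 0).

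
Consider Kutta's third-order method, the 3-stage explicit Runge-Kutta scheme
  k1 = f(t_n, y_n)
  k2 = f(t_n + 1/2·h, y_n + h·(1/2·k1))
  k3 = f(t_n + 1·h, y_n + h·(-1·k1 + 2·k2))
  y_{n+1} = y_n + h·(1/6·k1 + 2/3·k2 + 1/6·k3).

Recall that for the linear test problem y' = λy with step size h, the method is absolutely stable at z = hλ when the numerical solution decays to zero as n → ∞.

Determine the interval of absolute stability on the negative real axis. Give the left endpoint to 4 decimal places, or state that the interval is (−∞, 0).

Set f=λy, z=hλ:
  order 3, 3-stage ⇒ R(z)=1+z+z^2/2+z^3/6
  (e.g. R(-1.25)=0.20573, |R|=0.20573)

Find x<0 with |R(x)|<1.
x=-1.25: |R|=0.2057
|R(-2.41)|=0.8389 |R(-2.4)|=0.8240 |R(-1.14)|=0.2629
Bisect:
  x_lo=-3.0125 |R|=2.0313  x_hi=-0.0772 |R|=0.9257
  mid=-1.54481 |R|=0.03398 →hi
  mid=-2.27863 |R|=0.65439 →hi
  mid=-2.64554 |R|=1.23207 →lo
  mid=-2.46209 |R|=0.91862 →hi
  mid=-2.55381 |R|=1.06881 →lo
  mid=-2.50795 |R|=0.99213 →hi
  mid=-2.53088 |R|=1.03007 →lo
  ...
  [-2.51279,-2.51261] ⇒ x*=-2.5127
Stable set (-2.5127, 0).

z∈(-2.5127,0).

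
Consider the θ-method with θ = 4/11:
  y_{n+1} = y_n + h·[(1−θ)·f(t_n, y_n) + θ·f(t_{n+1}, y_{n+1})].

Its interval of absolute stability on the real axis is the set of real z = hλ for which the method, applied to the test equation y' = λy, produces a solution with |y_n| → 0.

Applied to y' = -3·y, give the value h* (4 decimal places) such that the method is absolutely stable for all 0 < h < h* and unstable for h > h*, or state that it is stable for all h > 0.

(-7.3333,0); λ=-3 ⇒ h* = (22/3)/3 = 2.4444.

Test eqn y'=λy, z=hλ:
  y_{n+1} = y_n + z·[7/11·y_n + 4/11·y_{n+1}] ⇒ (1 − 4/11z)y_{n+1} = (1 + 7/11z)y_n
  R(z) = (1 + 7/11z)/(1 − 4/11z).

Find x<0 with |R(x)|<1.
x=-1.51: |R|=0.0252
R=−1: 1+7/11x = −1+4/11x ⇒ -3/11x=2 ⇒ x=2/(-3/11)=-7.3333
Confirm numerically:
  x=-6.026: |R|=0.88827 <1
  x=-4.166: |R|=0.65652 <1
  x=-3.711: |R|=0.57952 <1
  x=-7.493: |R|=1.01169 >1
  x=-7.452: |R|=1.00872 >1
Stable set (-7.3333, 0).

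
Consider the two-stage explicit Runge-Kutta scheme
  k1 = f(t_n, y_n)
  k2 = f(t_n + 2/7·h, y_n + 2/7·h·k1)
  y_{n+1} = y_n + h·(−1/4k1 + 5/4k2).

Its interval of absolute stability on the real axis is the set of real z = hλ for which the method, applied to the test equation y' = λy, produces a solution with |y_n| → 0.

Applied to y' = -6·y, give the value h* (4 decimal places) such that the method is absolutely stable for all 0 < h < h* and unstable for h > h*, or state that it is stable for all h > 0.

(-2.8000,0); λ=-6 ⇒ h* = (14/5)/6 = 0.4667.

Test eqn y'=λy, z=hλ:
  k1=λy_n ⇒ h·k1=z·y_n;  k2=λ(1+2/7z)y_n ⇒ h·k2=z(1+2/7z)y_n
  y_{n+1}/y_n = 1 − 1/4z + 5/4z(1+2/7z) = 1 + z + 5/14z²
  ⇒ R(z) = 1 + z + 5/14z².

Solve |R(x)|<1 on ℝ⁻.
x=-0.31: |R|=0.7243
R=1: x+5/14x²=0 ⇒ x=−14/5=-2.8000; min R=1−1/(4·5/14)=0.3000>−1
Confirm numerically:
  x=-1.581: |R|=0.31170 <1
  x=-1.522: |R|=0.30532 <1
  x=-1.268: |R|=0.30622 <1
  x=-2.864: |R|=1.06546 >1
  x=-2.841: |R|=1.04160 >1
Interval (-2.8000, 0).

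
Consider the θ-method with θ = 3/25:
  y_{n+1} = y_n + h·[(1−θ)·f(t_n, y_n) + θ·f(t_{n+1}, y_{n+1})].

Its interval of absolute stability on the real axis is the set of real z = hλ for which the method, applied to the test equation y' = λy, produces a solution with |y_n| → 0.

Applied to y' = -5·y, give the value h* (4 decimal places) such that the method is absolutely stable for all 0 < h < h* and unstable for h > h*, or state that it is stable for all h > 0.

(-2.6316,0); λ=-5 ⇒ h* = (50/19)/5 = 0.5263.

Set f=λy, z=hλ:
  y_{n+1} = y_n + z·[22/25·y_n + 3/25·y_{n+1}] ⇒ (1 − 3/25z)y_{n+1} = (1 + 22/25z)y_n
  Hence R(z) = (1 + 22/25z)/(1 − 3/25z).

Boundary: |R(x)|=1, x<0.
x=-1.56: |R|=0.3140
R=−1: 1+22/25x = −1+3/25x ⇒ -19/25x=2 ⇒ x=2/(-19/25)=-2.6316
Confirm numerically:
  x=-1.854: |R|=0.51659 <1
  x=-1.551: |R|=0.30762 <1
  x=-1.420: |R|=0.21326 <1
  x=-1.109: |R|=0.02125 <1
  x=-2.947: |R|=1.17709 >1
  x=-2.793: |R|=1.09188 >1
  x=-2.699: |R|=1.03870 >1
Stable set (-2.6316, 0).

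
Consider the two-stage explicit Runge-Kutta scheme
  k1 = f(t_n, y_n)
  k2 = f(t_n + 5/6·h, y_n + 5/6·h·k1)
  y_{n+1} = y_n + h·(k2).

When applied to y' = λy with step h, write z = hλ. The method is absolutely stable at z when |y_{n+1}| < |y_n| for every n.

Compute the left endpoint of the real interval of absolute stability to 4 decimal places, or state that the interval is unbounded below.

left endpoint -1.2000.

With y'=λy (z=hλ):
  k1=λy_n ⇒ h·k1=z·y_n;  k2=λ(1+5/6z)y_n ⇒ h·k2=z(1+5/6z)y_n
  y_{n+1}/y_n = 1 + z(1+5/6z) = 1 + z + 5/6z²
  R(z) = 1 + z + 5/6z².

Find x<0 with |R(x)|<1.
x=-1.38: |R|=1.2070
R=1: x+5/6x²=0 ⇒ x=−6/5=-1.2000; min R=1−1/(4·5/6)=0.7000>−1
Confirm numerically:
  x=-1.163: |R|=0.96414 <1
  x=-0.976: |R|=0.81781 <1
  x=-0.685: |R|=0.70602 <1
  x=-1.447: |R|=1.29784 >1
  x=-1.443: |R|=1.29221 >1
So |R|<1 on (-1.2000, 0).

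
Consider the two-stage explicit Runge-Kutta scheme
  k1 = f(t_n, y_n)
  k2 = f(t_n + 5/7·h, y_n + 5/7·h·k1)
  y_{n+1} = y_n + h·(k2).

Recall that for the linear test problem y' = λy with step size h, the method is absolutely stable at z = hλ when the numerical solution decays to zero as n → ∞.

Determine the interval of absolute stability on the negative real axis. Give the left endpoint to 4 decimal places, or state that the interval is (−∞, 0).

z∈(-1.4000,0).

On y'=λy, z=hλ:
  k1=λy_n ⇒ h·k1=z·y_n;  k2=λ(1+5/7z)y_n ⇒ h·k2=z(1+5/7z)y_n
  y_{n+1}/y_n = 1 + z(1+5/7z) = 1 + z + 5/7z²
  Hence R(z) = 1 + z + 5/7z².

Solve |R(x)|<1 on ℝ⁻.
x=-1.28: |R|=0.8903
R=1: x+5/7x²=0 ⇒ x=−7/5=-1.4000; min R=1−1/(4·5/7)=0.6500>−1
Confirm numerically:
  x=-1.044: |R|=0.73453 <1
  x=-0.762: |R|=0.65275 <1
  x=-0.664: |R|=0.65093 <1
  x=-1.971: |R|=1.80389 >1
  x=-1.710: |R|=1.37864 >1
Stable set (-1.4000, 0).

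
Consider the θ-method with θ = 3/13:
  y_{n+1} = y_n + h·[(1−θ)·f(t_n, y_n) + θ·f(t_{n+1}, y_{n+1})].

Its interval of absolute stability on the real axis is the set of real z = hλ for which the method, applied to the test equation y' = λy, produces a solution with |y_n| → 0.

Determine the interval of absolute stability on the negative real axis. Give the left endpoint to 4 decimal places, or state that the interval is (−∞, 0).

z∈(-3.7143,0).

On y'=λy, z=hλ:
  y_{n+1} = y_n + z·[10/13·y_n + 3/13·y_{n+1}] ⇒ (1 − 3/13z)y_{n+1} = (1 + 10/13z)y_n
  ⇒ R(z) = (1 + 10/13z)/(1 − 3/13z).

Find x<0 with |R(x)|<1.
x=-1.64: |R|=0.1897
R=−1: 1+10/13x = −1+3/13x ⇒ -7/13x=2 ⇒ x=2/(-7/13)=-3.7143
Confirm numerically:
  x=-2.748: |R|=0.68160 <1
  x=-2.195: |R|=0.45698 <1
  x=-1.919: |R|=0.33001 <1
  x=-4.205: |R|=1.13410 >1
  x=-4.176: |R|=1.12661 >1
  x=-3.974: |R|=1.07295 >1
So |R|<1 on (-3.7143, 0).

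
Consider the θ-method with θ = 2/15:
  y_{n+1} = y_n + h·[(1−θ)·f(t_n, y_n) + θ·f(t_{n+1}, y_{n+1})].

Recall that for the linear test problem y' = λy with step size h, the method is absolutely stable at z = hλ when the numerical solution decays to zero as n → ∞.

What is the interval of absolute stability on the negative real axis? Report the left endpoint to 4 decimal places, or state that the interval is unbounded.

z∈(-2.7273,0).

On y'=λy, z=hλ:
  y_{n+1} = y_n + z·[13/15·y_n + 2/15·y_{n+1}] ⇒ (1 − 2/15z)y_{n+1} = (1 + 13/15z)y_n
  R(z) = (1 + 13/15z)/(1 − 2/15z).

Solve |R(x)|<1 on ℝ⁻.
x=-1.07: |R|=0.0636
R=−1: 1+13/15x = −1+2/15x ⇒ -11/15x=2 ⇒ x=2/(-11/15)=-2.7273
Confirm numerically:
  x=-2.519: |R|=0.88567 <1
  x=-2.265: |R|=0.73963 <1
  x=-1.991: |R|=0.57333 <1
  x=-1.483: |R|=0.23817 <1
  x=-3.221: |R|=1.25329 >1
  x=-2.912: |R|=1.09758 >1
Stable set (-2.7273, 0).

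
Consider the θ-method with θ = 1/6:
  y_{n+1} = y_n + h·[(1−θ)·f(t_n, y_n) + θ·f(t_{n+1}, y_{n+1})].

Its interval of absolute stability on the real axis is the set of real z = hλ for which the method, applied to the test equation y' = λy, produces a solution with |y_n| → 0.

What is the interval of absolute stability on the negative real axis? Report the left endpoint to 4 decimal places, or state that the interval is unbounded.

Set f=λy, z=hλ:
  y_{n+1} = y_n + z·[5/6·y_n + 1/6·y_{n+1}] ⇒ (1 − 1/6z)y_{n+1} = (1 + 5/6z)y_n
  Hence R(z) = (1 + 5/6z)/(1 − 1/6z).

Need |R(x)|<1, x<0.
x=-1.22: |R|=0.0139
R=−1: 1+5/6x = −1+1/6x ⇒ -2/3x=2 ⇒ x=2/(-2/3)=-3.0000
Confirm numerically:
  x=-2.928: |R|=0.96774 <1
  x=-2.256: |R|=0.63953 <1
  x=-1.468: |R|=0.17943 <1
  x=-1.228: |R|=0.01937 <1
  x=-3.466: |R|=1.19692 >1
  x=-3.421: |R|=1.17875 >1
  x=-3.098: |R|=1.04309 >1
Stable set (-3.0000, 0).

(-3.0000, 0).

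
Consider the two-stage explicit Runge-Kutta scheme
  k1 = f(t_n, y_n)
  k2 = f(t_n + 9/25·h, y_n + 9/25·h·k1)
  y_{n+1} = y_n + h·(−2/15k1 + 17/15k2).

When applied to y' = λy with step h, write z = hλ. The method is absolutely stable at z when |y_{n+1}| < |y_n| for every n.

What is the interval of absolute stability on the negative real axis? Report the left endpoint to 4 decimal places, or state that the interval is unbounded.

Test eqn y'=λy, z=hλ:
  k1=λy_n ⇒ h·k1=z·y_n;  k2=λ(1+9/25z)y_n ⇒ h·k2=z(1+9/25z)y_n
  y_{n+1}/y_n = 1 − 2/15z + 17/15z(1+9/25z) = 1 + z + 51/125z²
  R(z) = 1 + z + 51/125z².

Find x<0 with |R(x)|<1.
x=-0.85: |R|=0.4448
R=1: x+51/125x²=0 ⇒ x=−125/51=-2.4510; min R=1−1/(4·51/125)=0.3873>−1
Confirm numerically:
  x=-2.349: |R|=0.90226 <1
  x=-2.339: |R|=0.89314 <1
  x=-1.596: |R|=0.44326 <1
  x=-1.240: |R|=0.38734 <1
  x=-2.989: |R|=1.65612 >1
  x=-2.798: |R|=1.39615 >1
So |R|<1 on (-2.4510, 0).

z∈(-2.4510,0).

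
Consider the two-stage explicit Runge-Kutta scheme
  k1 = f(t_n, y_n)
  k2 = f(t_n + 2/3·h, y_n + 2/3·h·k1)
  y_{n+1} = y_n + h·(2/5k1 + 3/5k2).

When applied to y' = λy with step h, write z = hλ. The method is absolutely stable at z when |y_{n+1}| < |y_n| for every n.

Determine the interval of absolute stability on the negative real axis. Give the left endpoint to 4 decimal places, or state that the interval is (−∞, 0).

z∈(-2.5000,0).

On y'=λy, z=hλ:
  k1=λy_n ⇒ h·k1=z·y_n;  k2=λ(1+2/3z)y_n ⇒ h·k2=z(1+2/3z)y_n
  y_{n+1}/y_n = 1 + 2/5z + 3/5z(1+2/3z) = 1 + z + 2/5z²
  so R(z) = 1 + z + 2/5z².

Need |R(x)|<1, x<0.
x=-1.7: |R|=0.4560
R=1: x+2/5x²=0 ⇒ x=−5/2=-2.5000; min R=1−1/(4·2/5)=0.3750>−1
Confirm numerically:
  x=-2.145: |R|=0.69541 <1
  x=-1.226: |R|=0.37523 <1
  x=-1.149: |R|=0.37908 <1
  x=-2.945: |R|=1.52421 >1
  x=-2.932: |R|=1.50665 >1
  x=-2.629: |R|=1.13566 >1
Interval (-2.5000, 0).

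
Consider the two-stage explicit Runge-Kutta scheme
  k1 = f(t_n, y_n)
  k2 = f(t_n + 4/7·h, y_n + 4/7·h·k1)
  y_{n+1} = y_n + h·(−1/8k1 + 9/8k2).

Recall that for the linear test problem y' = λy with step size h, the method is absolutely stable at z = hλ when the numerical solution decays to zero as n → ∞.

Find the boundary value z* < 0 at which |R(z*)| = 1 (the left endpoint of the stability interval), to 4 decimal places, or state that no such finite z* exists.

z* = -1.5556.

Set f=λy, z=hλ:
  k1=λy_n ⇒ h·k1=z·y_n;  k2=λ(1+4/7z)y_n ⇒ h·k2=z(1+4/7z)y_n
  y_{n+1}/y_n = 1 − 1/8z + 9/8z(1+4/7z) = 1 + z + 9/14z²
  R(z) = 1 + z + 9/14z².

Solve |R(x)|<1 on ℝ⁻.
x=-0.78: |R|=0.6111
R=1: x+9/14x²=0 ⇒ x=−14/9=-1.5556; min R=1−1/(4·9/14)=0.6111>−1
Confirm numerically:
  x=-1.183: |R|=0.71667 <1
  x=-0.958: |R|=0.63199 <1
  x=-0.750: |R|=0.61161 <1
  x=-0.738: |R|=0.61213 <1
  x=-1.754: |R|=1.22376 >1
  x=-1.639: |R|=1.08792 >1
So |R|<1 on (-1.5556, 0).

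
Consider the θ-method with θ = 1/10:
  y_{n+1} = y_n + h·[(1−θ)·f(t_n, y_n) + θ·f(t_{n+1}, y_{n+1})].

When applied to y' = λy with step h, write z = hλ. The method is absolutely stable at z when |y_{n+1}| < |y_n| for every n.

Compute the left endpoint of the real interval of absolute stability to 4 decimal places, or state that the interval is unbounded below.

left endpoint -2.5000.

Set f=λy, z=hλ:
  y_{n+1} = y_n + z·[9/10·y_n + 1/10·y_{n+1}] ⇒ (1 − 1/10z)y_{n+1} = (1 + 9/10z)y_n
  Hence R(z) = (1 + 9/10z)/(1 − 1/10z).

Find x<0 with |R(x)|<1.
x=-0.88: |R|=0.1912
R=−1: 1+9/10x = −1+1/10x ⇒ -4/5x=2 ⇒ x=2/(-4/5)=-2.5000
Confirm numerically:
  x=-2.372: |R|=0.91723 <1
  x=-1.866: |R|=0.57256 <1
  x=-1.783: |R|=0.51320 <1
  x=-2.606: |R|=1.06727 >1
  x=-2.545: |R|=1.02870 >1
So |R|<1 on (-2.5000, 0).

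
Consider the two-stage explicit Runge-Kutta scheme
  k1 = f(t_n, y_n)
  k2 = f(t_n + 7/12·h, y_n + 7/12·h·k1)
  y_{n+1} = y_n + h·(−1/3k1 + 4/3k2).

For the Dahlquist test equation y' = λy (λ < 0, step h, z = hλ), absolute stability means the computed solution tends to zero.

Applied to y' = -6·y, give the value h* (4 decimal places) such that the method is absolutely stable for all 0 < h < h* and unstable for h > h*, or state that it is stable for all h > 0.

(-1.2857,0); λ=-6 ⇒ h* = (9/7)/6 = 0.2143.

With y'=λy (z=hλ):
  k1=λy_n ⇒ h·k1=z·y_n;  k2=λ(1+7/12z)y_n ⇒ h·k2=z(1+7/12z)y_n
  y_{n+1}/y_n = 1 − 1/3z + 4/3z(1+7/12z) = 1 + z + 7/9z²
  R(z) = 1 + z + 7/9z².

Solve |R(x)|<1 on ℝ⁻.
x=-0.67: |R|=0.6791
R=1: x+7/9x²=0 ⇒ x=−9/7=-1.2857; min R=1−1/(4·7/9)=0.6786>−1
Confirm numerically:
  x=-1.095: |R|=0.83757 <1
  x=-0.892: |R|=0.72685 <1
  x=-0.798: |R|=0.69729 <1
  x=-1.624: |R|=1.42729 >1
  x=-1.387: |R|=1.10926 >1
So |R|<1 on (-1.2857, 0).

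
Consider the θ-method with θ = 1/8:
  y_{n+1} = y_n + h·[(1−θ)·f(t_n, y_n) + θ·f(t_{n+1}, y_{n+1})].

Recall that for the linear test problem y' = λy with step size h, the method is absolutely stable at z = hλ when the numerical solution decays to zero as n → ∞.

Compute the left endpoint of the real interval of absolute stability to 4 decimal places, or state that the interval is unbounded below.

left endpoint -2.6667.

Test eqn y'=λy, z=hλ:
  y_{n+1} = y_n + z·[7/8·y_n + 1/8·y_{n+1}] ⇒ (1 − 1/8z)y_{n+1} = (1 + 7/8z)y_n
  so R(z) = (1 + 7/8z)/(1 − 1/8z).

Solve |R(x)|<1 on ℝ⁻.
x=-1.47: |R|=0.2418
R=−1: 1+7/8x = −1+1/8x ⇒ -3/4x=2 ⇒ x=2/(-3/4)=-2.6667
Confirm numerically:
  x=-2.509: |R|=0.90998 <1
  x=-2.335: |R|=0.80745 <1
  x=-1.393: |R|=0.18642 <1
  x=-3.255: |R|=1.31364 >1
  x=-3.108: |R|=1.23839 >1
  x=-2.863: |R|=1.10844 >1
So |R|<1 on (-2.6667, 0).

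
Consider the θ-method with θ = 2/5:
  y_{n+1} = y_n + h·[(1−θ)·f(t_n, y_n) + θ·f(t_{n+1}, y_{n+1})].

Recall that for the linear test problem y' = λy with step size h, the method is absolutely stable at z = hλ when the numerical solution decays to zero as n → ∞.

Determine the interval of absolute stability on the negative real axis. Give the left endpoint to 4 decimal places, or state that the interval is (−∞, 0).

z∈(-10.0000,0).

Test eqn y'=λy, z=hλ:
  y_{n+1} = y_n + z·[3/5·y_n + 2/5·y_{n+1}] ⇒ (1 − 2/5z)y_{n+1} = (1 + 3/5z)y_n
  Hence R(z) = (1 + 3/5z)/(1 − 2/5z).

Find x<0 with |R(x)|<1.
x=-1.19: |R|=0.1938
R=−1: 1+3/5x = −1+2/5x ⇒ -1/5x=2 ⇒ x=2/(-1/5)=-10.0000
Confirm numerically:
  x=-9.427: |R|=0.97598 <1
  x=-9.384: |R|=0.97408 <1
  x=-9.112: |R|=0.96176 <1
  x=-7.533: |R|=0.87706 <1
  x=-10.569: |R|=1.02177 >1
  x=-10.268: |R|=1.01049 >1
  x=-10.205: |R|=1.00807 >1
So |R|<1 on (-10.0000, 0).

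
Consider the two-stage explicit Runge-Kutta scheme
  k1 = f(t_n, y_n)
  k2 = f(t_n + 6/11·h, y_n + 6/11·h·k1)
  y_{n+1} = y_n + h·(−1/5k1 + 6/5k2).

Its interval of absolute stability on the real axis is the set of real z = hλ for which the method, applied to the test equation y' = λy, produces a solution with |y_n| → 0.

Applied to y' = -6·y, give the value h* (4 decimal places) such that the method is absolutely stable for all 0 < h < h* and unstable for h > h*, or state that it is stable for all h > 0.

(-1.5278,0); λ=-6 ⇒ h* = (55/36)/6 = 0.2546.

Test eqn y'=λy, z=hλ:
  k1=λy_n ⇒ h·k1=z·y_n;  k2=λ(1+6/11z)y_n ⇒ h·k2=z(1+6/11z)y_n
  y_{n+1}/y_n = 1 − 1/5z + 6/5z(1+6/11z) = 1 + z + 36/55z²
  R(z) = 1 + z + 36/55z².

Need |R(x)|<1, x<0.
x=-0.67: |R|=0.6238
R=1: x+36/55x²=0 ⇒ x=−55/36=-1.5278; min R=1−1/(4·36/55)=0.6181>−1
Confirm numerically:
  x=-1.334: |R|=0.83080 <1
  x=-1.316: |R|=0.81758 <1
  x=-1.002: |R|=0.65517 <1
  x=-0.656: |R|=0.62567 <1
  x=-2.054: |R|=1.70747 >1
  x=-1.638: |R|=1.11817 >1
Interval (-1.5278, 0).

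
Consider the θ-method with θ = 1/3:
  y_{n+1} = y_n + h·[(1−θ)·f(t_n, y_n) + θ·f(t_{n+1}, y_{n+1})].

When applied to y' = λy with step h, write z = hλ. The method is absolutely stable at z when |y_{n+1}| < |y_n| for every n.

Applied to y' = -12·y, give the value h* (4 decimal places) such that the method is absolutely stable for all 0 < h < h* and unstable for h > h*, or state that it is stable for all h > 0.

(-6.0000,0); λ=-12 ⇒ h* = (6)/12 = 0.5000.

Set f=λy, z=hλ:
  y_{n+1} = y_n + z·[2/3·y_n + 1/3·y_{n+1}] ⇒ (1 − 1/3z)y_{n+1} = (1 + 2/3z)y_n
  R(z) = (1 + 2/3z)/(1 − 1/3z).

Need |R(x)|<1, x<0.
x=-0.94: |R|=0.2843
R=−1: 1+2/3x = −1+1/3x ⇒ -1/3x=2 ⇒ x=2/(-1/3)=-6.0000
Confirm numerically:
  x=-4.768: |R|=0.84140 <1
  x=-4.377: |R|=0.77999 <1
  x=-4.207: |R|=0.75121 <1
  x=-2.592: |R|=0.39056 <1
  x=-6.569: |R|=1.05946 >1
  x=-6.520: |R|=1.05462 >1
Stable set (-6.0000, 0).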